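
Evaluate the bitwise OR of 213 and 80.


0b11010101 | 0b1010000 = 0b11010101 = 213

213


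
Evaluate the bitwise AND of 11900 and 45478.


0b10111001111100 & 0b1011000110100110 = 0b10000000100100 = 8228

8228


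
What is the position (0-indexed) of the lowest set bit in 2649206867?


0b10011101111001111011000001010011. Lowest set bit at position 0

0


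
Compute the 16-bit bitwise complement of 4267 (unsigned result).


~0b1000010101011 = 0b1110111101010100 = 61268 (16-bit unsigned)

61268


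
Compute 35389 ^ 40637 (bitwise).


0b1000101000111101 ^ 0b1001111010111101 = 0b1010010000000 = 5248

5248


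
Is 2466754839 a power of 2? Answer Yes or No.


0b10010011000001111011000100010111. Multiple bits set => No

No


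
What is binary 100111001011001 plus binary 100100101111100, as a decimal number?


100111001011001 + 100100101111100 = 1001011111010101 = 38869

38869


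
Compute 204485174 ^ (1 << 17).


204485174 ^ (1 << 17) = 204485174 ^ 131072 = 204616246

204616246


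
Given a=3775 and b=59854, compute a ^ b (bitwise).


3775 ^ 59854 = 59249

59249


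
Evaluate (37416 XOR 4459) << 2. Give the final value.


Step 1: 37416 ^ 4459 = 33603
Step 2: 33603 << 2 = 134412

134412


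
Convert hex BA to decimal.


BA hex = 186 decimal

186


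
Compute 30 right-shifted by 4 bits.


0b11110 >> 4 = 0b1 = 1

1


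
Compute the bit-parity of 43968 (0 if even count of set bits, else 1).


0b1010101111000000 has 7 ones => parity 1

1


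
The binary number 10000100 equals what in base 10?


10000100 in decimal = 132

132


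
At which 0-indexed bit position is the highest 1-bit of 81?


0b1010001. Highest set bit at position 6

6


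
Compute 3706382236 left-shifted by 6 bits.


0b11011100111010101110011110011100 << 6 = 0b11011100111010101110011110011100000000 = 237208463104

237208463104


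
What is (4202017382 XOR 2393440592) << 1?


Step 1: 4202017382 ^ 2393440592 = 1960620854
Step 2: 1960620854 << 1 = 3921241708

3921241708


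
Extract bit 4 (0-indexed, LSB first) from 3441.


0b110101110001, position 4 = 1

1


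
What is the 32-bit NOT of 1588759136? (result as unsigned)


~0b1011110101100101000101001100000 = 0b10100001010011010111010110011111 = 2706208159 (32-bit unsigned)

2706208159


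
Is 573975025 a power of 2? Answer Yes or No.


0b100010001101100010100111110001. Multiple bits set => No

No


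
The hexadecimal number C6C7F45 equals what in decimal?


C6C7F45 hex = 208437061 decimal

208437061


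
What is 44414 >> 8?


0b1010110101111110 >> 8 = 0b10101101 = 173

173


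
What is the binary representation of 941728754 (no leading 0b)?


941728754 = 111000001000011010001111110010 in binary

111000001000011010001111110010


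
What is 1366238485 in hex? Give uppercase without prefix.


1366238485 = 516F2515 hex

516F2515


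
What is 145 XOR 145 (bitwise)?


0b10010001 ^ 0b10010001 = 0b0 = 0

0


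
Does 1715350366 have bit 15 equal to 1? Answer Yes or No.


0b1100110001111100010101101011110, bit 15 = 0. No

No


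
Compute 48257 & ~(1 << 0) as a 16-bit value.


48257 & ~(1 << 0) = 48256

48256


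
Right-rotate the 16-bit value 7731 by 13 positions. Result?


Rotate 0b1111000110011 right by 13 (16-bit) = 0b1111000110011000 = 61848

61848


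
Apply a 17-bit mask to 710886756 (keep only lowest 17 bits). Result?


710886756 & 131071 = 83300

83300


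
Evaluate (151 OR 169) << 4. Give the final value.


Step 1: 151 | 169 = 191
Step 2: 191 << 4 = 3056

3056


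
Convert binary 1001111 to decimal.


1001111 in decimal = 79

79


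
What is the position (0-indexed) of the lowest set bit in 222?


0b11011110. Lowest set bit at position 1

1


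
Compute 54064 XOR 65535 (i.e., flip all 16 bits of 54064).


54064 ^ 65535 = 11471

11471


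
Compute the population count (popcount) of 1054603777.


0b111110110110111111101000000001 has 18 set bits

18


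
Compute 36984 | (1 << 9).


36984 | (1 << 9) = 36984 | 512 = 37496

37496


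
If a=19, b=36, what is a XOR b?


19 ^ 36 = 55

55


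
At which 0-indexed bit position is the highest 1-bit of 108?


0b1101100. Highest set bit at position 6

6


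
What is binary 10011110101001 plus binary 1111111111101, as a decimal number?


10011110101001 + 1111111111101 = 100011110100110 = 18342

18342


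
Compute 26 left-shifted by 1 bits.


0b11010 << 1 = 0b110100 = 52

52


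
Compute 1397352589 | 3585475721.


0b1010011010010011110100010001101 | 0b11010101101101100000010010001001 = 0b11010111111111111110110010001101 = 3623873677

3623873677


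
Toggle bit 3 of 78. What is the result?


78 ^ (1 << 3) = 78 ^ 8 = 70

70


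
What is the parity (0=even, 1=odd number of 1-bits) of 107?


0b1101011 has 5 ones => parity 1

1


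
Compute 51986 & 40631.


0b1100101100010010 & 0b1001111010110111 = 0b1000101000010010 = 35346

35346


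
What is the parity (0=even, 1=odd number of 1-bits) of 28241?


0b110111001010001 has 8 ones => parity 0

0


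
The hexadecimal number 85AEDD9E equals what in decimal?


85AEDD9E hex = 2242829726 decimal

2242829726


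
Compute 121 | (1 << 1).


121 | (1 << 1) = 121 | 2 = 123

123


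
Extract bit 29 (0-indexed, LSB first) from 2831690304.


0b10101000110010000010101001000000, position 29 = 1

1


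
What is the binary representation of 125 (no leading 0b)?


125 = 1111101 in binary

1111101


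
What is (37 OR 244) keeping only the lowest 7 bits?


Step 1: 37 | 244 = 245
Step 2: 245 & 127 = 117

117


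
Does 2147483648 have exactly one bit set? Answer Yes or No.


0b10000000000000000000000000000000. Only one bit set => Yes

Yes


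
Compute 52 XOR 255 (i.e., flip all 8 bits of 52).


52 ^ 255 = 203

203


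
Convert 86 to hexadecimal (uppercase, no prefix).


86 = 56 hex

56


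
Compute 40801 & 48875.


0b1001111101100001 & 0b1011111011101011 = 0b1001111001100001 = 40545

40545


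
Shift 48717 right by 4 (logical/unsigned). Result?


0b1011111001001101 >> 4 = 0b101111100100 = 3044

3044


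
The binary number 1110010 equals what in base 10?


1110010 in decimal = 114

114


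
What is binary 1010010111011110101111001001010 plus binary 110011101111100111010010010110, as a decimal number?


1010010111011110101111001001010 + 110011101111100111010010010110 = 10000110101011011101001011100000 = 2259538656

2259538656


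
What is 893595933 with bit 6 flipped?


893595933 ^ (1 << 6) = 893595933 ^ 64 = 893595997

893595997


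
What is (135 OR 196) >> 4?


Step 1: 135 | 196 = 199
Step 2: 199 >> 4 = 12

12


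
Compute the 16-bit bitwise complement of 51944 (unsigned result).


~0b1100101011101000 = 0b11010100010111 = 13591 (16-bit unsigned)

13591


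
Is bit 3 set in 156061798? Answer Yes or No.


0b1001010011010101000001100110, bit 3 = 0. No

No


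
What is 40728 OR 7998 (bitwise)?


0b1001111100011000 | 0b1111100111110 = 0b1001111100111110 = 40766

40766


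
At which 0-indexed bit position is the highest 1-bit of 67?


0b1000011. Highest set bit at position 6

6


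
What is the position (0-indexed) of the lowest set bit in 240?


0b11110000. Lowest set bit at position 4

4


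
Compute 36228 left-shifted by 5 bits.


0b1000110110000100 << 5 = 0b100011011000010000000 = 1159296

1159296


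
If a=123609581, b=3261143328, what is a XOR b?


123609581 ^ 3261143328 = 3309254861

3309254861


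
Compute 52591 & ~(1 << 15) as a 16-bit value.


52591 & ~(1 << 15) = 19823

19823


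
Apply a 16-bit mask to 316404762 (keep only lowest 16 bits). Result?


316404762 & 65535 = 62490

62490


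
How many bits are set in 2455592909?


0b10010010010111010101111111001101 has 19 set bits

19


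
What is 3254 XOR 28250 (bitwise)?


0b110010110110 ^ 0b110111001011010 = 0b110001011101100 = 25324

25324


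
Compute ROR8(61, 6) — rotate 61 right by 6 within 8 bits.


Rotate 0b111101 right by 6 (8-bit) = 0b11110100 = 244

244


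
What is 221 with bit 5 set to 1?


221 | (1 << 5) = 221 | 32 = 253

253


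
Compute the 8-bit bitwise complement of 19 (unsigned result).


~0b10011 = 0b11101100 = 236 (8-bit unsigned)

236


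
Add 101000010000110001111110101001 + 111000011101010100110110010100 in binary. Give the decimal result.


101000010000110001111110101001 + 111000011101010100110110010100 = 1100000101110000110110100111101 = 1622699325

1622699325


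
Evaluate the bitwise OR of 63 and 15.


0b111111 | 0b1111 = 0b111111 = 63

63


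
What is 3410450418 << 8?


0b11001011010001110101011111110010 << 8 = 0b1100101101000111010101111111001000000000 = 873075307008

873075307008


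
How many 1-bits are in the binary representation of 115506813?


0b110111000100111111001111101 has 18 set bits

18


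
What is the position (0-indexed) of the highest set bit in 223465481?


0b1101010100011101000000001001. Highest set bit at position 27

27


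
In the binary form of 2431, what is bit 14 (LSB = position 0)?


0b100101111111, position 14 = 0

0


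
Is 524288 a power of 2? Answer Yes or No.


0b10000000000000000000. Only one bit set => Yes

Yes


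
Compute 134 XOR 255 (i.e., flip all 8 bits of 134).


134 ^ 255 = 121

121


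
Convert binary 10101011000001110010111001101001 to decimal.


10101011000001110010111001101001 in decimal = 2869374569

2869374569


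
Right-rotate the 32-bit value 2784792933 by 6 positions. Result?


Rotate 0b10100101111111001001000101100101 right by 6 (32-bit) = 0b10010110100101111111001001000101 = 2526540357

2526540357


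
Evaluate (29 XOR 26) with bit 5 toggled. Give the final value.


Step 1: 29 ^ 26 = 7
Step 2: 7 ^ (1 << 5) = 7 ^ 32 = 39

39


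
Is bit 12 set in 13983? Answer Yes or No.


0b11011010011111, bit 12 = 1. Yes

Yes


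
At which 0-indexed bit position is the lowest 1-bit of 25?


0b11001. Lowest set bit at position 0

0


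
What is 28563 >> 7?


0b110111110010011 >> 7 = 0b11011111 = 223

223


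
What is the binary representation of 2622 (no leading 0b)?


2622 = 101000111110 in binary

101000111110


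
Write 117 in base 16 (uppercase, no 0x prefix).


117 = 75 hex

75


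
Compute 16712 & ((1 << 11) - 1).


16712 & 2047 = 328

328


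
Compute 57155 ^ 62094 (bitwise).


0b1101111101000011 ^ 0b1111001010001110 = 0b10110111001101 = 11725

11725


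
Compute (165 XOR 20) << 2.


Step 1: 165 ^ 20 = 177
Step 2: 177 << 2 = 708

708


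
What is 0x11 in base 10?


11 hex = 17 decimal

17


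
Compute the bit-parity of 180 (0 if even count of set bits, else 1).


0b10110100 has 4 ones => parity 0

0


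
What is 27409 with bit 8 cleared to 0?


27409 & ~(1 << 8) = 27153

27153


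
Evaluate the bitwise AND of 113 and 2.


0b1110001 & 0b10 = 0b0 = 0

0


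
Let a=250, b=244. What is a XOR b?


250 ^ 244 = 14

14


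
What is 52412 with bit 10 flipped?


52412 ^ (1 << 10) = 52412 ^ 1024 = 51388

51388


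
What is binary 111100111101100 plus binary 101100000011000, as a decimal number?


111100111101100 + 101100000011000 = 1101001000000100 = 53764

53764


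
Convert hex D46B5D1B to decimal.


D46B5D1B hex = 3563805979 decimal

3563805979


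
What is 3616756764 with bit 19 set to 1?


3616756764 | (1 << 19) = 3616756764 | 524288 = 3617281052

3617281052


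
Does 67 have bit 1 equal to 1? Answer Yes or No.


0b1000011, bit 1 = 1. Yes

Yes


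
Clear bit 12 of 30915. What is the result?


30915 & ~(1 << 12) = 26819

26819


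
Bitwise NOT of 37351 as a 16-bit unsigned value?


~0b1001000111100111 = 0b110111000011000 = 28184 (16-bit unsigned)

28184


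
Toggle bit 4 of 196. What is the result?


196 ^ (1 << 4) = 196 ^ 16 = 212

212


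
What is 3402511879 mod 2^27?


3402511879 & 134217727 = 47068679

47068679


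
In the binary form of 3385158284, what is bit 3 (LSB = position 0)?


0b11001001110001010110101010001100, position 3 = 1

1


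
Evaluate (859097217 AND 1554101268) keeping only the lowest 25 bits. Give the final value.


Step 1: 859097217 & 1554101268 = 270565376
Step 2: 270565376 & 33554431 = 2129920

2129920


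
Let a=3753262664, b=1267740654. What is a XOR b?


3753262664 ^ 1267740654 = 2485522854

2485522854


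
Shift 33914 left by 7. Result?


0b1000010001111010 << 7 = 0b10000100011110100000000 = 4340992

4340992


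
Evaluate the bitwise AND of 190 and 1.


0b10111110 & 0b1 = 0b0 = 0

0


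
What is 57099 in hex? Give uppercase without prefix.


57099 = DF0B hex

DF0B


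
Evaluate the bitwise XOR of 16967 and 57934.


0b100001001000111 ^ 0b1110001001001110 = 0b1010000000001001 = 40969

40969


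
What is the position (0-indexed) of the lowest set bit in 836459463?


0b110001110110110101101111000111. Lowest set bit at position 0

0


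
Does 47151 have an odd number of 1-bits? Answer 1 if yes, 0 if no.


0b1011100000101111 has 9 ones => parity 1

1


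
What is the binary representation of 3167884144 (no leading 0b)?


3167884144 = 10111100110100100001001101110000 in binary

10111100110100100001001101110000


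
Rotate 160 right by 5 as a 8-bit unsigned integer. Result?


Rotate 0b10100000 right by 5 (8-bit) = 0b101 = 5

5


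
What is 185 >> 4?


0b10111001 >> 4 = 0b1011 = 11

11


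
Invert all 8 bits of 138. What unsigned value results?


138 ^ 255 = 117

117


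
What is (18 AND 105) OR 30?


Step 1: 18 & 105 = 0
Step 2: 0 | 30 = 30

30


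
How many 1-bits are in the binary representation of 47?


0b101111 has 5 set bits

5


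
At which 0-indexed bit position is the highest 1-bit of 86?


0b1010110. Highest set bit at position 6

6


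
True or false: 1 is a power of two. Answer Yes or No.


0b1. Only one bit set => Yes

Yes


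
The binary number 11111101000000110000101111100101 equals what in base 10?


11111101000000110000101111100101 in decimal = 4244835301

4244835301


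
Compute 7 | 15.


0b111 | 0b1111 = 0b1111 = 15

15


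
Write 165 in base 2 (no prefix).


165 = 10100101 in binary

10100101


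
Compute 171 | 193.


0b10101011 | 0b11000001 = 0b11101011 = 235

235


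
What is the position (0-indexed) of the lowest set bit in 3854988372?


0b11100101110001100111010001010100. Lowest set bit at position 2

2


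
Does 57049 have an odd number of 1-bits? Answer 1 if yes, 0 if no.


0b1101111011011001 has 11 ones => parity 1

1


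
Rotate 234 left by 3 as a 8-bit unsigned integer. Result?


Rotate 0b11101010 left by 3 (8-bit) = 0b1010111 = 87

87


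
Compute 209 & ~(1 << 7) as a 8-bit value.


209 & ~(1 << 7) = 81

81


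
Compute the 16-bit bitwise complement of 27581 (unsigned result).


~0b110101110111101 = 0b1001010001000010 = 37954 (16-bit unsigned)

37954


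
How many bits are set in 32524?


0b111111100001100 has 9 set bits

9


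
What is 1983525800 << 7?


0b1110110001110100011001110101000 << 7 = 0b11101100011101000110011101010000000000 = 253891302400

253891302400


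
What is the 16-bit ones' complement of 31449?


31449 ^ 65535 = 34086

34086


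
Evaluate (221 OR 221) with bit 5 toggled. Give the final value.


Step 1: 221 | 221 = 221
Step 2: 221 ^ (1 << 5) = 221 ^ 32 = 253

253


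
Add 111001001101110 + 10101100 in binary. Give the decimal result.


111001001101110 + 10101100 = 111001100011010 = 29466

29466


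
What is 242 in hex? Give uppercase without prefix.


242 = F2 hex

F2


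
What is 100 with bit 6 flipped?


100 ^ (1 << 6) = 100 ^ 64 = 36

36


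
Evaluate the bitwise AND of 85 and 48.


0b1010101 & 0b110000 = 0b10000 = 16

16


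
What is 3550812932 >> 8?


0b11010011101001010001101100000100 >> 8 = 0b110100111010010100011011 = 13870363

13870363


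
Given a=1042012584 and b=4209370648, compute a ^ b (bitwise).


1042012584 ^ 4209370648 = 3304996784

3304996784


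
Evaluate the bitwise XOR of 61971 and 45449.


0b1111001000010011 ^ 0b1011000110001001 = 0b100001110011010 = 17306

17306


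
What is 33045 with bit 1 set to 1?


33045 | (1 << 1) = 33045 | 2 = 33047

33047


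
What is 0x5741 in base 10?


5741 hex = 22337 decimal

22337


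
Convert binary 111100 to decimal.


111100 in decimal = 60

60


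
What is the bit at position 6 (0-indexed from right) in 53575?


0b1101000101000111, position 6 = 1

1


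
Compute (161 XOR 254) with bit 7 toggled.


Step 1: 161 ^ 254 = 95
Step 2: 95 ^ (1 << 7) = 95 ^ 128 = 223

223


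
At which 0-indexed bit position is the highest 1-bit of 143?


0b10001111. Highest set bit at position 7

7


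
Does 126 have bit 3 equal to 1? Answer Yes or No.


0b1111110, bit 3 = 1. Yes

Yes


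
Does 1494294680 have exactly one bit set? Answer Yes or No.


0b1011001000100010010000010011000. Multiple bits set => No

No


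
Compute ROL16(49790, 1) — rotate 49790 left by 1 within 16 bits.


Rotate 0b1100001001111110 left by 1 (16-bit) = 0b1000010011111101 = 34045

34045


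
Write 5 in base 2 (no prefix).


5 = 101 in binary

101


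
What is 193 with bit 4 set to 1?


193 | (1 << 4) = 193 | 16 = 209

209


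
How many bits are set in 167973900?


0b1010000000110001010000001100 has 8 set bits

8


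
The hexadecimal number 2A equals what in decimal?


2A hex = 42 decimal

42


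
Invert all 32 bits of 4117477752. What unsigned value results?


4117477752 ^ 4294967295 = 177489543

177489543


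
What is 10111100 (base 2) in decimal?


10111100 in decimal = 188

188


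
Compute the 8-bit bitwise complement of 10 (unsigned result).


~0b1010 = 0b11110101 = 245 (8-bit unsigned)

245


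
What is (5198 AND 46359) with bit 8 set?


Step 1: 5198 & 46359 = 5126
Step 2: 5126 | (1 << 8) = 5126 | 256 = 5382

5382


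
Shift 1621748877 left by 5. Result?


0b1100000101010011110110010001101 << 5 = 0b110000010101001111011001000110100000 = 51895964064

51895964064


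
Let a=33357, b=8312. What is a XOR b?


33357 ^ 8312 = 41525

41525


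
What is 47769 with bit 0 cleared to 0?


47769 & ~(1 << 0) = 47768

47768


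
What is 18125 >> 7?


0b100011011001101 >> 7 = 0b10001101 = 141

141


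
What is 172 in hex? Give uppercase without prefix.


172 = AC hex

AC


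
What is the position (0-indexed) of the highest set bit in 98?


0b1100010. Highest set bit at position 6

6


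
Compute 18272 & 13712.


0b100011101100000 & 0b11010110010000 = 0b10100000000 = 1280

1280


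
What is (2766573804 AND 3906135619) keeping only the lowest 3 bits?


Step 1: 2766573804 & 3906135619 = 2697101376
Step 2: 2697101376 & 7 = 0

0


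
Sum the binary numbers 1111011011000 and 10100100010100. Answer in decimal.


1111011011000 + 10100100010100 = 100011111101100 = 18412

18412


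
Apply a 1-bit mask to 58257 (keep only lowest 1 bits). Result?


58257 & 1 = 1

1


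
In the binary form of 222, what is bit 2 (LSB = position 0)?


0b11011110, position 2 = 1

1


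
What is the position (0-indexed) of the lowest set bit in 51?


0b110011. Lowest set bit at position 0

0


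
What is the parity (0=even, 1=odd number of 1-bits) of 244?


0b11110100 has 5 ones => parity 1

1


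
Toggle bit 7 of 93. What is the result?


93 ^ (1 << 7) = 93 ^ 128 = 221

221


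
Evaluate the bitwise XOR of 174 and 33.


0b10101110 ^ 0b100001 = 0b10001111 = 143

143


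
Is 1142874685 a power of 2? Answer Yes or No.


0b1000100000111101110001000111101. Multiple bits set => No

No


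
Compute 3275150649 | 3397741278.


0b11000011001101101101010100111001 | 0b11001010100001010110101011011110 = 0b11001011101101111111111111111111 = 3417833471

3417833471


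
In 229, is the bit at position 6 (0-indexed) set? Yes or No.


0b11100101, bit 6 = 1. Yes

Yes


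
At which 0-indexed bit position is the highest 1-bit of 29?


0b11101. Highest set bit at position 4

4


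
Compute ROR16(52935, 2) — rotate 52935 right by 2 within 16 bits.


Rotate 0b1100111011000111 right by 2 (16-bit) = 0b1111001110110001 = 62385

62385


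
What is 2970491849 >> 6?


0b10110001000011100001101111001001 >> 6 = 0b10110001000011100001101111 = 46413935

46413935


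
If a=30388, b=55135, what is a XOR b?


30388 ^ 55135 = 41451

41451


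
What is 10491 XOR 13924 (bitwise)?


0b10100011111011 ^ 0b11011001100100 = 0b1111010011111 = 7839

7839


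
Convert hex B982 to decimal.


B982 hex = 47490 decimal

47490


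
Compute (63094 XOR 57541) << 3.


Step 1: 63094 ^ 57541 = 5811
Step 2: 5811 << 3 = 46488

46488


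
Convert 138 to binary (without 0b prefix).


138 = 10001010 in binary

10001010


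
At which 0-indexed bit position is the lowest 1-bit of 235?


0b11101011. Lowest set bit at position 0

0


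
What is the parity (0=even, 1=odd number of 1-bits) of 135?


0b10000111 has 4 ones => parity 0

0


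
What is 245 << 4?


0b11110101 << 4 = 0b111101010000 = 3920

3920


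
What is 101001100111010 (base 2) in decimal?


101001100111010 in decimal = 21306

21306


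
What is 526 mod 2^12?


526 & 4095 = 526

526


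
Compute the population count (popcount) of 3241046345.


0b11000001001011100111000101001001 has 14 set bits

14


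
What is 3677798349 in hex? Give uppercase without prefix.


3677798349 = DB36BFCD hex

DB36BFCD


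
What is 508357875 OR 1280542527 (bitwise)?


0b11110010011001110110011110011 | 0b1001100010100111000011100111111 = 0b1011110010111111110111111111111 = 1583345663

1583345663


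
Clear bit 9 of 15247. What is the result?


15247 & ~(1 << 9) = 14735

14735


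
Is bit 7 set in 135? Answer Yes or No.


0b10000111, bit 7 = 1. Yes

Yes


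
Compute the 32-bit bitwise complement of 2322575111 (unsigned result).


~0b10001010011011111010111100000111 = 0b1110101100100000101000011111000 = 1972392184 (32-bit unsigned)

1972392184


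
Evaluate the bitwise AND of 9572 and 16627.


0b10010101100100 & 0b100000011110011 = 0b1100000 = 96

96


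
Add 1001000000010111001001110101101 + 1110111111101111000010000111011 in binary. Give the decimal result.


1001000000010111001001110101101 + 1110111111101111000010000111011 = 11000000000000110001011111101000 = 3221428200

3221428200


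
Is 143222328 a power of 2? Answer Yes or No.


0b1000100010010110011000111000. Multiple bits set => No

No


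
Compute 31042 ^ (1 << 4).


31042 ^ (1 << 4) = 31042 ^ 16 = 31058

31058


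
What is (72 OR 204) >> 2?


Step 1: 72 | 204 = 204
Step 2: 204 >> 2 = 51

51


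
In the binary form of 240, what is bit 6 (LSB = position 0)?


0b11110000, position 6 = 1

1


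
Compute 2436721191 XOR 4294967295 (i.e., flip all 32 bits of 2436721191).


2436721191 ^ 4294967295 = 1858246104

1858246104


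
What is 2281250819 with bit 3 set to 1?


2281250819 | (1 << 3) = 2281250819 | 8 = 2281250827

2281250827


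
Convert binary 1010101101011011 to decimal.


1010101101011011 in decimal = 43867

43867


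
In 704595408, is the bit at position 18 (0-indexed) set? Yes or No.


0b101001111111110100010111010000, bit 18 = 1. Yes

Yes


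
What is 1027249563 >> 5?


0b111101001110101001010110011011 >> 5 = 0b1111010011101010010101100 = 32101548

32101548


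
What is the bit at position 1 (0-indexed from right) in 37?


0b100101, position 1 = 0

0


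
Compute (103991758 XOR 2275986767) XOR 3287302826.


Step 1: 103991758 ^ 2275986767 = 2174354561
Step 2: 2174354561 ^ 3287302826 = 1114261035

1114261035


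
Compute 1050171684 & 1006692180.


0b111110100110000101100100100100 & 0b111100000000001110011101010100 = 0b111100000000000100000100000100 = 1006649604

1006649604


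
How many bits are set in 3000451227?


0b10110010110101110100000010011011 has 16 set bits

16


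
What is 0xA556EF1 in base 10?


A556EF1 hex = 173371121 decimal

173371121


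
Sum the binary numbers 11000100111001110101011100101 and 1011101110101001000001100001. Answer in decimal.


11000100111001110101011100101 + 1011101110101001000001100001 = 100100010101110111101101000110 = 609712966

609712966


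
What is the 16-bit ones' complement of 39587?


39587 ^ 65535 = 25948

25948


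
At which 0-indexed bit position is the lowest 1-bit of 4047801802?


0b11110001010001001000110111001010. Lowest set bit at position 1

1


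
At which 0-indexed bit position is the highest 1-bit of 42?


0b101010. Highest set bit at position 5

5


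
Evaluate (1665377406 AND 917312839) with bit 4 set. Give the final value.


Step 1: 1665377406 & 917312839 = 570491974
Step 2: 570491974 | (1 << 4) = 570491974 | 16 = 570491990

570491990


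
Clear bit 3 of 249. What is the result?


249 & ~(1 << 3) = 241

241


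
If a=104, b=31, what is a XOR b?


104 ^ 31 = 119

119


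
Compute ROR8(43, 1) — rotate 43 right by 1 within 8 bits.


Rotate 0b101011 right by 1 (8-bit) = 0b10010101 = 149

149


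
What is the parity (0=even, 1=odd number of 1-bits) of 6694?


0b1101000100110 has 6 ones => parity 0

0


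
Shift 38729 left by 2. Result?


0b1001011101001001 << 2 = 0b100101110100100100 = 154916

154916


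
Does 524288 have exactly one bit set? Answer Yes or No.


0b10000000000000000000. Only one bit set => Yes

Yes


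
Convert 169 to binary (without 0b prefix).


169 = 10101001 in binary

10101001


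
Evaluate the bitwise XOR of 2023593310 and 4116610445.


0b1111000100111011001010101011110 ^ 0b11110101010111100111110110001101 = 0b10001101110000111110100011010011 = 2378426579

2378426579


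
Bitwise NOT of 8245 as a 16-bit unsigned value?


~0b10000000110101 = 0b1101111111001010 = 57290 (16-bit unsigned)

57290


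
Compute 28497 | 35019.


0b110111101010001 | 0b1000100011001011 = 0b1110111111011011 = 61403

61403


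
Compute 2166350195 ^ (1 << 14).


2166350195 ^ (1 << 14) = 2166350195 ^ 16384 = 2166333811

2166333811


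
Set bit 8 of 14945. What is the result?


14945 | (1 << 8) = 14945 | 256 = 15201

15201


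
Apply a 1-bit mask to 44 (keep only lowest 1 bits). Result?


44 & 1 = 0

0


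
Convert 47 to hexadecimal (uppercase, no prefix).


47 = 2F hex

2F


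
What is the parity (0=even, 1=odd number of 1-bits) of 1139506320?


0b1000011111010110111110010010000 has 16 ones => parity 0

0


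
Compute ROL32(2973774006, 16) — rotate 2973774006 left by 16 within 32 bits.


Rotate 0b10110001010000000011000010110110 left by 16 (32-bit) = 0b110000101101101011000101000000 = 817279296

817279296


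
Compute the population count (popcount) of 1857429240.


0b1101110101101100001111011111000 has 19 set bits

19


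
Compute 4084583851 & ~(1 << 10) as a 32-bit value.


4084583851 & ~(1 << 10) = 4084582827

4084582827


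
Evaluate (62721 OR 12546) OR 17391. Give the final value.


Step 1: 62721 | 12546 = 62723
Step 2: 62723 | 17391 = 63471

63471


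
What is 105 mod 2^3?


105 & 7 = 1

1


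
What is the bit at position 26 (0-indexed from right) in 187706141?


0b1011001100000010101100011101, position 26 = 0

0


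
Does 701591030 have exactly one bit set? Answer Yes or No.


0b101001110100010110110111110110. Multiple bits set => No

No


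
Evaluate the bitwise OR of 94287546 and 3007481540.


0b101100111101011011010111010 | 0b10110011010000101000011011000100 = 0b10110111110111101011011011111110 = 3084826366

3084826366


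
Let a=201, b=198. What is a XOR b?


201 ^ 198 = 15

15


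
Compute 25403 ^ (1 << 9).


25403 ^ (1 << 9) = 25403 ^ 512 = 24891

24891


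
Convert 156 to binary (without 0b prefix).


156 = 10011100 in binary

10011100


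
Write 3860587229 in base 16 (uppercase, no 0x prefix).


3860587229 = E61BE2DD hex

E61BE2DD


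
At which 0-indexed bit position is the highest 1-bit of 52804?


0b1100111001000100. Highest set bit at position 15

15


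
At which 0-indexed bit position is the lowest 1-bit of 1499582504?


0b1011001011000011101000000101000. Lowest set bit at position 3

3


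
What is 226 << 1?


0b11100010 << 1 = 0b111000100 = 452

452


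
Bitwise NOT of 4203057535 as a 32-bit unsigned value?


~0b11111010100001011001000101111111 = 0b101011110100110111010000000 = 91909760 (32-bit unsigned)

91909760


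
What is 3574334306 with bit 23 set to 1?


3574334306 | (1 << 23) = 3574334306 | 8388608 = 3582722914

3582722914


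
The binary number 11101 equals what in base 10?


11101 in decimal = 29

29


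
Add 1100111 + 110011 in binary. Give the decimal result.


1100111 + 110011 = 10011010 = 154

154


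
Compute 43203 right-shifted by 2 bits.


0b1010100011000011 >> 2 = 0b10101000110000 = 10800

10800


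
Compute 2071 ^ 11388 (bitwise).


0b100000010111 ^ 0b10110001111100 = 0b10010001101011 = 9323

9323


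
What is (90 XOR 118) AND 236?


Step 1: 90 ^ 118 = 44
Step 2: 44 & 236 = 44

44


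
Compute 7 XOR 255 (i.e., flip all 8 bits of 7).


7 ^ 255 = 248

248


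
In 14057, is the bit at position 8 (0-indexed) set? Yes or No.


0b11011011101001, bit 8 = 0. No

No


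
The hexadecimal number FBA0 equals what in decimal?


FBA0 hex = 64416 decimal

64416


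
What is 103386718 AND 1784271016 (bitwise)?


0b110001010011000111001011110 & 0b1101010010110011101000010101000 = 0b10000010011000000000001000 = 34177032

34177032


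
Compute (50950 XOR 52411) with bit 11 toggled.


Step 1: 50950 ^ 52411 = 3005
Step 2: 3005 ^ (1 << 11) = 3005 ^ 2048 = 957

957


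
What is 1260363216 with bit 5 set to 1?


1260363216 | (1 << 5) = 1260363216 | 32 = 1260363248

1260363248


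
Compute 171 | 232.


0b10101011 | 0b11101000 = 0b11101011 = 235

235


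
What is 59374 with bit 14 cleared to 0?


59374 & ~(1 << 14) = 42990

42990


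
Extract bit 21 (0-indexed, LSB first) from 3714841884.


0b11011101011010111111110100011100, position 21 = 1

1


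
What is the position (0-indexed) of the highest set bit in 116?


0b1110100. Highest set bit at position 6

6


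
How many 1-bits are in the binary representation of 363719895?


0b10101101011011110110011010111 has 19 set bits

19


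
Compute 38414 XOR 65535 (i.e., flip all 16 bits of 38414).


38414 ^ 65535 = 27121

27121


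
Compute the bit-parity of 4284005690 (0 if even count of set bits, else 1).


0b11111111010110001011110100111010 has 21 ones => parity 1

1


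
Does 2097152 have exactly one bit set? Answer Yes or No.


0b1000000000000000000000. Only one bit set => Yes

Yes


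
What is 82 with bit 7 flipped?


82 ^ (1 << 7) = 82 ^ 128 = 210

210


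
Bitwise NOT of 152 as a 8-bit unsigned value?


~0b10011000 = 0b1100111 = 103 (8-bit unsigned)

103


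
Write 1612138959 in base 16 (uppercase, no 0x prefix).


1612138959 = 601749CF hex

601749CF


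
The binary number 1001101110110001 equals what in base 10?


1001101110110001 in decimal = 39857

39857


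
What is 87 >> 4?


0b1010111 >> 4 = 0b101 = 5

5


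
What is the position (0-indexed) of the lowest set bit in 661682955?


0b100111011100000111101100001011. Lowest set bit at position 0

0


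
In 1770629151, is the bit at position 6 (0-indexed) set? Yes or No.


0b1101001100010011010100000011111, bit 6 = 0. No

No


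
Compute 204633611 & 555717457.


0b1100001100100111011000001011 & 0b100001000111111001001101010001 = 0b100100001001000000001 = 1184257

1184257


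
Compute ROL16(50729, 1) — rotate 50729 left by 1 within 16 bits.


Rotate 0b1100011000101001 left by 1 (16-bit) = 0b1000110001010011 = 35923

35923


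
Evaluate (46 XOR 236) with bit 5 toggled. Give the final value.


Step 1: 46 ^ 236 = 194
Step 2: 194 ^ (1 << 5) = 194 ^ 32 = 226

226


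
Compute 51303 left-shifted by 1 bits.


0b1100100001100111 << 1 = 0b11001000011001110 = 102606

102606


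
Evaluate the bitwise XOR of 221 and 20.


0b11011101 ^ 0b10100 = 0b11001001 = 201

201


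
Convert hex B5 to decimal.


B5 hex = 181 decimal

181


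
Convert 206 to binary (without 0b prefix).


206 = 11001110 in binary

11001110


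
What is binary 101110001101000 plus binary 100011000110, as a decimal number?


101110001101000 + 100011000110 = 110010100101110 = 25902

25902


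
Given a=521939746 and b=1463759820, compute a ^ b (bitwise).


521939746 ^ 1463759820 = 1210259694

1210259694


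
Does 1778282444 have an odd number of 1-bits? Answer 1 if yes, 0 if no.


0b1101001111111100110111111001100 has 21 ones => parity 1

1


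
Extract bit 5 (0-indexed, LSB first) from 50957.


0b1100011100001101, position 5 = 0

0


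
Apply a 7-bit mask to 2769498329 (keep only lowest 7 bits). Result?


2769498329 & 127 = 89

89


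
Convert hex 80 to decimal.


80 hex = 128 decimal

128


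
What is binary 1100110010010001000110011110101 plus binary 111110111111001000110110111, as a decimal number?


1100110010010001000110011110101 + 111110111111001000110110111 = 1101110001010000001111010101100 = 1848123052

1848123052


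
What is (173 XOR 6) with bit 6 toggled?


Step 1: 173 ^ 6 = 171
Step 2: 171 ^ (1 << 6) = 171 ^ 64 = 235

235


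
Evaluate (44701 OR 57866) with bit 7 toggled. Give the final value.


Step 1: 44701 | 57866 = 61087
Step 2: 61087 ^ (1 << 7) = 61087 ^ 128 = 60959

60959


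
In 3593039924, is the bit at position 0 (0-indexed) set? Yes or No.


0b11010110001010010111000000110100, bit 0 = 0. No

No


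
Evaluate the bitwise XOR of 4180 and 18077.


0b1000001010100 ^ 0b100011010011101 = 0b101011011001001 = 22217

22217


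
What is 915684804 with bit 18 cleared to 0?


915684804 & ~(1 << 18) = 915422660

915422660


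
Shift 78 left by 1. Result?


0b1001110 << 1 = 0b10011100 = 156

156


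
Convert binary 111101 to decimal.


111101 in decimal = 61

61


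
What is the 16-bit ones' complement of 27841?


27841 ^ 65535 = 37694

37694


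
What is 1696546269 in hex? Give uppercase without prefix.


1696546269 = 651F3DDD hex

651F3DDD


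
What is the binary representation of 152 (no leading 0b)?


152 = 10011000 in binary

10011000


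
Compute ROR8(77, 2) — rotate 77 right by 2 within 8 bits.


Rotate 0b1001101 right by 2 (8-bit) = 0b1010011 = 83

83


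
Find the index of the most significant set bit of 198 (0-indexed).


0b11000110. Highest set bit at position 7

7


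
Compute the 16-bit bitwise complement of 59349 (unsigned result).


~0b1110011111010101 = 0b1100000101010 = 6186 (16-bit unsigned)

6186


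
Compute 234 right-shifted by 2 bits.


0b11101010 >> 2 = 0b111010 = 58

58


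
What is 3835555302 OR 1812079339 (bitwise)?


0b11100100100111011110110111100110 | 0b1101100000000100010001011101011 = 0b11101100100111111110111111101111 = 3969904623

3969904623


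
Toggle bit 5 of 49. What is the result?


49 ^ (1 << 5) = 49 ^ 32 = 17

17


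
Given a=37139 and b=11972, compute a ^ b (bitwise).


37139 ^ 11972 = 49111

49111


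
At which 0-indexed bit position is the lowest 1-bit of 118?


0b1110110. Lowest set bit at position 1

1


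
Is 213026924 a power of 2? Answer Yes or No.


0b1100101100101000100001101100. Multiple bits set => No

No


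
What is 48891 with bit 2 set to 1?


48891 | (1 << 2) = 48891 | 4 = 48895

48895


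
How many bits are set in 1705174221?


0b1100101101000101110010011001101 has 16 set bits

16


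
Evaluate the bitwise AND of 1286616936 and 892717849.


0b1001100101100000011011101101000 & 0b110101001101011100101100011001 = 0b100001100000000001100001000 = 70255368

70255368


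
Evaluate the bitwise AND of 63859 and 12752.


0b1111100101110011 & 0b11000111010000 = 0b11000101010000 = 12624

12624


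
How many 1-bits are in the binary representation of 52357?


0b1100110010000101 has 7 set bits

7


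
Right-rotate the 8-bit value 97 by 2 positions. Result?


Rotate 0b1100001 right by 2 (8-bit) = 0b1011000 = 88

88


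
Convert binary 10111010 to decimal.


10111010 in decimal = 186

186


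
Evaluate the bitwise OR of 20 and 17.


0b10100 | 0b10001 = 0b10101 = 21

21


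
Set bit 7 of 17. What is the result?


17 | (1 << 7) = 17 | 128 = 145

145


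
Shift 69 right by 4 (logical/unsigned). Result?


0b1000101 >> 4 = 0b100 = 4

4


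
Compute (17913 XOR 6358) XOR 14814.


Step 1: 17913 ^ 6358 = 23855
Step 2: 23855 ^ 14814 = 25841

25841


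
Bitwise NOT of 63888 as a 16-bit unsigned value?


~0b1111100110010000 = 0b11001101111 = 1647 (16-bit unsigned)

1647


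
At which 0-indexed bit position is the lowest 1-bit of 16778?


0b100000110001010. Lowest set bit at position 1

1


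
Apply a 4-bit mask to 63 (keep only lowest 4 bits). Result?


63 & 15 = 15

15


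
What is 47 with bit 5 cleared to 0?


47 & ~(1 << 5) = 15

15


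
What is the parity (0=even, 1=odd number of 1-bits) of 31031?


0b111100100110111 has 10 ones => parity 0

0


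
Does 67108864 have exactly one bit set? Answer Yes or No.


0b100000000000000000000000000. Only one bit set => Yes

Yes


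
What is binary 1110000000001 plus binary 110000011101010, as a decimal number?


1110000000001 + 110000011101010 = 111110011101011 = 31979

31979


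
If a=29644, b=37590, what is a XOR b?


29644 ^ 37590 = 57626

57626


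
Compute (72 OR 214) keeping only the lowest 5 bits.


Step 1: 72 | 214 = 222
Step 2: 222 & 31 = 30

30


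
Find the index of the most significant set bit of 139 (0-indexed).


0b10001011. Highest set bit at position 7

7


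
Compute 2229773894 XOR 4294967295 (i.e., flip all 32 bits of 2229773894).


2229773894 ^ 4294967295 = 2065193401

2065193401


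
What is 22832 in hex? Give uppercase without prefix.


22832 = 5930 hex

5930


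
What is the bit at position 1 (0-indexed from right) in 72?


0b1001000, position 1 = 0

0


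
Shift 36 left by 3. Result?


0b100100 << 3 = 0b100100000 = 288

288


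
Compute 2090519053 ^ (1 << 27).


2090519053 ^ (1 << 27) = 2090519053 ^ 134217728 = 1956301325

1956301325


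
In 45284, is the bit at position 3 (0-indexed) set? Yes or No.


0b1011000011100100, bit 3 = 0. No

No
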